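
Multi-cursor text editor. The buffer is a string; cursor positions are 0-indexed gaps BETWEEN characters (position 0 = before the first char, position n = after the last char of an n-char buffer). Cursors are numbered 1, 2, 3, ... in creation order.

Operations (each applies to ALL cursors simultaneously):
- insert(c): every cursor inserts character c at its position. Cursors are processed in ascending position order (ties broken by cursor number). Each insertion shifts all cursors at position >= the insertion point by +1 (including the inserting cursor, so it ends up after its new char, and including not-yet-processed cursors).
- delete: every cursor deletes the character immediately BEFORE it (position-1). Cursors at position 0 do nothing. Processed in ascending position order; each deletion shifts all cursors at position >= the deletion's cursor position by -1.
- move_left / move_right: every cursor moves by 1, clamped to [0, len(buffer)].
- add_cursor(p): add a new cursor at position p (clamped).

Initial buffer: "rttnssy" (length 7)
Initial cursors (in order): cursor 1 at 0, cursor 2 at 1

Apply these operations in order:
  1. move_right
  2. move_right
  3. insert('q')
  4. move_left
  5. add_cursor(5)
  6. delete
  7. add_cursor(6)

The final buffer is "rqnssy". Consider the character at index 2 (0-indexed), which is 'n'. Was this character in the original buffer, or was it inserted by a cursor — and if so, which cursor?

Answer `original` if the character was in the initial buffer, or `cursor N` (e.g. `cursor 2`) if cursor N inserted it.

Answer: original

Derivation:
After op 1 (move_right): buffer="rttnssy" (len 7), cursors c1@1 c2@2, authorship .......
After op 2 (move_right): buffer="rttnssy" (len 7), cursors c1@2 c2@3, authorship .......
After op 3 (insert('q')): buffer="rtqtqnssy" (len 9), cursors c1@3 c2@5, authorship ..1.2....
After op 4 (move_left): buffer="rtqtqnssy" (len 9), cursors c1@2 c2@4, authorship ..1.2....
After op 5 (add_cursor(5)): buffer="rtqtqnssy" (len 9), cursors c1@2 c2@4 c3@5, authorship ..1.2....
After op 6 (delete): buffer="rqnssy" (len 6), cursors c1@1 c2@2 c3@2, authorship .1....
After op 7 (add_cursor(6)): buffer="rqnssy" (len 6), cursors c1@1 c2@2 c3@2 c4@6, authorship .1....
Authorship (.=original, N=cursor N): . 1 . . . .
Index 2: author = original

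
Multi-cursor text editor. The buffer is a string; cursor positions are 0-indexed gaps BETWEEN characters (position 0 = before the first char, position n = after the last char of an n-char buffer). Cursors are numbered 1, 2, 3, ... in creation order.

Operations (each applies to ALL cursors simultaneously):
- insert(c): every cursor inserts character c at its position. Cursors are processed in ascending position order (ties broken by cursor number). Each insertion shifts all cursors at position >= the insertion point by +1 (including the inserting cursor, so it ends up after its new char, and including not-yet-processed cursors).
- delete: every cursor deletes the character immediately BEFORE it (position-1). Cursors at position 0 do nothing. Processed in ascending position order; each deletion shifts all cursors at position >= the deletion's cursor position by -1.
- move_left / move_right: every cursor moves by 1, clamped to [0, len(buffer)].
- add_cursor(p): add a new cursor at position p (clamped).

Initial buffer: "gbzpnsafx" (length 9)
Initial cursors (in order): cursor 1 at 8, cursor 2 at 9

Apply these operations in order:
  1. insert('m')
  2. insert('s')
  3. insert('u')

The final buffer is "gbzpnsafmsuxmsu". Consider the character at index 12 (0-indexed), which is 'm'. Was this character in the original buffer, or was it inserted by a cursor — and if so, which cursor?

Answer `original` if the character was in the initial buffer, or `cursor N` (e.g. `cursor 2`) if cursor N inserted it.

Answer: cursor 2

Derivation:
After op 1 (insert('m')): buffer="gbzpnsafmxm" (len 11), cursors c1@9 c2@11, authorship ........1.2
After op 2 (insert('s')): buffer="gbzpnsafmsxms" (len 13), cursors c1@10 c2@13, authorship ........11.22
After op 3 (insert('u')): buffer="gbzpnsafmsuxmsu" (len 15), cursors c1@11 c2@15, authorship ........111.222
Authorship (.=original, N=cursor N): . . . . . . . . 1 1 1 . 2 2 2
Index 12: author = 2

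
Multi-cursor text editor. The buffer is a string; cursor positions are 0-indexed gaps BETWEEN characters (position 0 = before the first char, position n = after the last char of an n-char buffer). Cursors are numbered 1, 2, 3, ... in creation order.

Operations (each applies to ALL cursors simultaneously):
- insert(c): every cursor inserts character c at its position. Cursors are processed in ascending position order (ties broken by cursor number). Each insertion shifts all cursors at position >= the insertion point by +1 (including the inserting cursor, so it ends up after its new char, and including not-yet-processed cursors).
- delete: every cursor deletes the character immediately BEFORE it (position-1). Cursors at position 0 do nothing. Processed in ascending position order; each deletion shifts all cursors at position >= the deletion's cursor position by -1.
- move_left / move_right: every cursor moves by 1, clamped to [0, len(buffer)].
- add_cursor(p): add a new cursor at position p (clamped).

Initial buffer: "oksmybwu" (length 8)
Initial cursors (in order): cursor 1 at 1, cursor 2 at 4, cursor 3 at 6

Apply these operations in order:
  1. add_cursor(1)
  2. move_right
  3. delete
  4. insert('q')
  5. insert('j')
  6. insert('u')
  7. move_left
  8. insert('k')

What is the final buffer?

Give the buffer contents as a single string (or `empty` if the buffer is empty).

Answer: qqjjukkusmqjkubqjkuu

Derivation:
After op 1 (add_cursor(1)): buffer="oksmybwu" (len 8), cursors c1@1 c4@1 c2@4 c3@6, authorship ........
After op 2 (move_right): buffer="oksmybwu" (len 8), cursors c1@2 c4@2 c2@5 c3@7, authorship ........
After op 3 (delete): buffer="smbu" (len 4), cursors c1@0 c4@0 c2@2 c3@3, authorship ....
After op 4 (insert('q')): buffer="qqsmqbqu" (len 8), cursors c1@2 c4@2 c2@5 c3@7, authorship 14..2.3.
After op 5 (insert('j')): buffer="qqjjsmqjbqju" (len 12), cursors c1@4 c4@4 c2@8 c3@11, authorship 1414..22.33.
After op 6 (insert('u')): buffer="qqjjuusmqjubqjuu" (len 16), cursors c1@6 c4@6 c2@11 c3@15, authorship 141414..222.333.
After op 7 (move_left): buffer="qqjjuusmqjubqjuu" (len 16), cursors c1@5 c4@5 c2@10 c3@14, authorship 141414..222.333.
After op 8 (insert('k')): buffer="qqjjukkusmqjkubqjkuu" (len 20), cursors c1@7 c4@7 c2@13 c3@18, authorship 14141144..2222.3333.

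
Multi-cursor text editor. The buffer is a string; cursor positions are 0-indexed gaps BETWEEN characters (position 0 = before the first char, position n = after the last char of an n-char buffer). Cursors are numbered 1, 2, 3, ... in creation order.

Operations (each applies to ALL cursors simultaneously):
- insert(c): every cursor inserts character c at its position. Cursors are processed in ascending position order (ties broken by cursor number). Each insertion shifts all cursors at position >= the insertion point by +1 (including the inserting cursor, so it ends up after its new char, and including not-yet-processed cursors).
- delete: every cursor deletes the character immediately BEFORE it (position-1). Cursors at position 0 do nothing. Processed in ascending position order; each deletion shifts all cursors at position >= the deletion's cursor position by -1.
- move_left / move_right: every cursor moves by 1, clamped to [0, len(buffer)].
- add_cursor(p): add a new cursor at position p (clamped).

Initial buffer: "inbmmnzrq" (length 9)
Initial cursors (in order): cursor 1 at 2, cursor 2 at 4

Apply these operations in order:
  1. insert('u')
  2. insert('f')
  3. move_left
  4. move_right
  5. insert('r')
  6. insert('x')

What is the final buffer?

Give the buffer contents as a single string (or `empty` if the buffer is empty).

After op 1 (insert('u')): buffer="inubmumnzrq" (len 11), cursors c1@3 c2@6, authorship ..1..2.....
After op 2 (insert('f')): buffer="inufbmufmnzrq" (len 13), cursors c1@4 c2@8, authorship ..11..22.....
After op 3 (move_left): buffer="inufbmufmnzrq" (len 13), cursors c1@3 c2@7, authorship ..11..22.....
After op 4 (move_right): buffer="inufbmufmnzrq" (len 13), cursors c1@4 c2@8, authorship ..11..22.....
After op 5 (insert('r')): buffer="inufrbmufrmnzrq" (len 15), cursors c1@5 c2@10, authorship ..111..222.....
After op 6 (insert('x')): buffer="inufrxbmufrxmnzrq" (len 17), cursors c1@6 c2@12, authorship ..1111..2222.....

Answer: inufrxbmufrxmnzrq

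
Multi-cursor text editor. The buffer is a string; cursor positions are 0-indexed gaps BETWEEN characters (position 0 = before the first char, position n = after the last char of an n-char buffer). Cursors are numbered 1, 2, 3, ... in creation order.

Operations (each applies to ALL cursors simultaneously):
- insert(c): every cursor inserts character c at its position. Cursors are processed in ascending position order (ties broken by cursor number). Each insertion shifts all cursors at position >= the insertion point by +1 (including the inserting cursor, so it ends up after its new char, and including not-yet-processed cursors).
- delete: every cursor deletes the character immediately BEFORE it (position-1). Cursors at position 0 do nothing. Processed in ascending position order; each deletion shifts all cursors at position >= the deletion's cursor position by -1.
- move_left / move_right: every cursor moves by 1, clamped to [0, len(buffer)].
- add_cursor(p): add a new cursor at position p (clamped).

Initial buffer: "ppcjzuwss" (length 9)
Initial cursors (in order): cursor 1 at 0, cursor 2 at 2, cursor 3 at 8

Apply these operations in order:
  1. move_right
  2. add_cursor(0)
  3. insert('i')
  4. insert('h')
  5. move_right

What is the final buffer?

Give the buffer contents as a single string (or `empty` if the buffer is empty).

After op 1 (move_right): buffer="ppcjzuwss" (len 9), cursors c1@1 c2@3 c3@9, authorship .........
After op 2 (add_cursor(0)): buffer="ppcjzuwss" (len 9), cursors c4@0 c1@1 c2@3 c3@9, authorship .........
After op 3 (insert('i')): buffer="ipipcijzuwssi" (len 13), cursors c4@1 c1@3 c2@6 c3@13, authorship 4.1..2......3
After op 4 (insert('h')): buffer="ihpihpcihjzuwssih" (len 17), cursors c4@2 c1@5 c2@9 c3@17, authorship 44.11..22......33
After op 5 (move_right): buffer="ihpihpcihjzuwssih" (len 17), cursors c4@3 c1@6 c2@10 c3@17, authorship 44.11..22......33

Answer: ihpihpcihjzuwssih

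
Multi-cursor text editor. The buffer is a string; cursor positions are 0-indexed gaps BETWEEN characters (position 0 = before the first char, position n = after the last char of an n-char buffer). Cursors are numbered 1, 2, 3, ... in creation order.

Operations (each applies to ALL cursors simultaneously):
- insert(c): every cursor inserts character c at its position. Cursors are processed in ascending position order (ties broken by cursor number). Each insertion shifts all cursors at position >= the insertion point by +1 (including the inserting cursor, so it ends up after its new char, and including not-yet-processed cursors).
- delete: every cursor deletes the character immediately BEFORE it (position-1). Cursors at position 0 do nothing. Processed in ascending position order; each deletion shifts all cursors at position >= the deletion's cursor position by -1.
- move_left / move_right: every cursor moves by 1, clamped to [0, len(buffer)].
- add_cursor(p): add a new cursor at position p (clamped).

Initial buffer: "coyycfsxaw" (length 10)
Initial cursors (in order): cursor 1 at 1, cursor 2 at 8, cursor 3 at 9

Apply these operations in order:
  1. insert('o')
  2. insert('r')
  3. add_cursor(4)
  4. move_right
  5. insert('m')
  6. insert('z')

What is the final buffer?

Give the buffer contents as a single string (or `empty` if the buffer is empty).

After op 1 (insert('o')): buffer="cooyycfsxoaow" (len 13), cursors c1@2 c2@10 c3@12, authorship .1.......2.3.
After op 2 (insert('r')): buffer="coroyycfsxoraorw" (len 16), cursors c1@3 c2@12 c3@15, authorship .11.......22.33.
After op 3 (add_cursor(4)): buffer="coroyycfsxoraorw" (len 16), cursors c1@3 c4@4 c2@12 c3@15, authorship .11.......22.33.
After op 4 (move_right): buffer="coroyycfsxoraorw" (len 16), cursors c1@4 c4@5 c2@13 c3@16, authorship .11.......22.33.
After op 5 (insert('m')): buffer="coromymycfsxoramorwm" (len 20), cursors c1@5 c4@7 c2@16 c3@20, authorship .11.1.4.....22.233.3
After op 6 (insert('z')): buffer="coromzymzycfsxoramzorwmz" (len 24), cursors c1@6 c4@9 c2@19 c3@24, authorship .11.11.44.....22.2233.33

Answer: coromzymzycfsxoramzorwmz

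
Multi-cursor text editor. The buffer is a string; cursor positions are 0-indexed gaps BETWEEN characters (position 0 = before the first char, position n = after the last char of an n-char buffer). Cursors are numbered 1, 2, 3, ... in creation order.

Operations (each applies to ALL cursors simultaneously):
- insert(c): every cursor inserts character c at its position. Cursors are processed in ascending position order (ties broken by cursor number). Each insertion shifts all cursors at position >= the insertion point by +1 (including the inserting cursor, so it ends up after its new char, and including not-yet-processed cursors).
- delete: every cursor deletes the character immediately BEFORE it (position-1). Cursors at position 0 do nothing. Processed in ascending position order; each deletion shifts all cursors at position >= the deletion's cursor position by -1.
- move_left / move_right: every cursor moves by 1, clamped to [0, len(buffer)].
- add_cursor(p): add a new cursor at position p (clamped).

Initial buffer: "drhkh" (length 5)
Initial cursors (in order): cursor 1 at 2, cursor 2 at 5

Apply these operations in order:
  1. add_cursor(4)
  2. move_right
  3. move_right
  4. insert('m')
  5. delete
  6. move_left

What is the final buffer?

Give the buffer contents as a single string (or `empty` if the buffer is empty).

Answer: drhkh

Derivation:
After op 1 (add_cursor(4)): buffer="drhkh" (len 5), cursors c1@2 c3@4 c2@5, authorship .....
After op 2 (move_right): buffer="drhkh" (len 5), cursors c1@3 c2@5 c3@5, authorship .....
After op 3 (move_right): buffer="drhkh" (len 5), cursors c1@4 c2@5 c3@5, authorship .....
After op 4 (insert('m')): buffer="drhkmhmm" (len 8), cursors c1@5 c2@8 c3@8, authorship ....1.23
After op 5 (delete): buffer="drhkh" (len 5), cursors c1@4 c2@5 c3@5, authorship .....
After op 6 (move_left): buffer="drhkh" (len 5), cursors c1@3 c2@4 c3@4, authorship .....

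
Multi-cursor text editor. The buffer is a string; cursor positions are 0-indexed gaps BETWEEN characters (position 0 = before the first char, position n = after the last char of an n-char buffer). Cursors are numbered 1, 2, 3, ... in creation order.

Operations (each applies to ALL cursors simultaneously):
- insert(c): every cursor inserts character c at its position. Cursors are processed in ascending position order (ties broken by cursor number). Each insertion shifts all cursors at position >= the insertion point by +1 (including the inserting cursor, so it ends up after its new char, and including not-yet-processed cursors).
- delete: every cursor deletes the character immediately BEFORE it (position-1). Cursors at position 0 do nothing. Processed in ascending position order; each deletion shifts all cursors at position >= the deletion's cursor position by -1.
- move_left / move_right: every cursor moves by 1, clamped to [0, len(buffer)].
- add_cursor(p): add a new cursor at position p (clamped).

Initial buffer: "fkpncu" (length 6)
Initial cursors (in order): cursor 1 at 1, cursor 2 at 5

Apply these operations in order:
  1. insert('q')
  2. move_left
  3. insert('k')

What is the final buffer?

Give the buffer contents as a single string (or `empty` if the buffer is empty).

After op 1 (insert('q')): buffer="fqkpncqu" (len 8), cursors c1@2 c2@7, authorship .1....2.
After op 2 (move_left): buffer="fqkpncqu" (len 8), cursors c1@1 c2@6, authorship .1....2.
After op 3 (insert('k')): buffer="fkqkpnckqu" (len 10), cursors c1@2 c2@8, authorship .11....22.

Answer: fkqkpnckqu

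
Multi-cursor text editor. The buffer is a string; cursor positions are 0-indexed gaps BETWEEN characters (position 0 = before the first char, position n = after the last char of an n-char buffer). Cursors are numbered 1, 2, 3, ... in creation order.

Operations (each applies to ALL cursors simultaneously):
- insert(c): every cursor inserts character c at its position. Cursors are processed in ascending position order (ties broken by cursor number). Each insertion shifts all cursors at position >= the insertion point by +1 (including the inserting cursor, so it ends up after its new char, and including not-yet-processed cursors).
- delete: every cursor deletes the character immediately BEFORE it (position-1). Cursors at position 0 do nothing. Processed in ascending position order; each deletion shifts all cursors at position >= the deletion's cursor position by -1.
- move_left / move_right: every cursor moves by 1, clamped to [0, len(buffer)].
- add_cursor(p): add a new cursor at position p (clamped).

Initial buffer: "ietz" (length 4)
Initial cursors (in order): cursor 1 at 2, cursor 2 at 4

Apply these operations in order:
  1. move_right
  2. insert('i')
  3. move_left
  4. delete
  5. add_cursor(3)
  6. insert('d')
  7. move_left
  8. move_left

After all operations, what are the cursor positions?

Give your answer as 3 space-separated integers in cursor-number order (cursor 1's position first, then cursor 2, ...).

After op 1 (move_right): buffer="ietz" (len 4), cursors c1@3 c2@4, authorship ....
After op 2 (insert('i')): buffer="ietizi" (len 6), cursors c1@4 c2@6, authorship ...1.2
After op 3 (move_left): buffer="ietizi" (len 6), cursors c1@3 c2@5, authorship ...1.2
After op 4 (delete): buffer="ieii" (len 4), cursors c1@2 c2@3, authorship ..12
After op 5 (add_cursor(3)): buffer="ieii" (len 4), cursors c1@2 c2@3 c3@3, authorship ..12
After op 6 (insert('d')): buffer="iediddi" (len 7), cursors c1@3 c2@6 c3@6, authorship ..11232
After op 7 (move_left): buffer="iediddi" (len 7), cursors c1@2 c2@5 c3@5, authorship ..11232
After op 8 (move_left): buffer="iediddi" (len 7), cursors c1@1 c2@4 c3@4, authorship ..11232

Answer: 1 4 4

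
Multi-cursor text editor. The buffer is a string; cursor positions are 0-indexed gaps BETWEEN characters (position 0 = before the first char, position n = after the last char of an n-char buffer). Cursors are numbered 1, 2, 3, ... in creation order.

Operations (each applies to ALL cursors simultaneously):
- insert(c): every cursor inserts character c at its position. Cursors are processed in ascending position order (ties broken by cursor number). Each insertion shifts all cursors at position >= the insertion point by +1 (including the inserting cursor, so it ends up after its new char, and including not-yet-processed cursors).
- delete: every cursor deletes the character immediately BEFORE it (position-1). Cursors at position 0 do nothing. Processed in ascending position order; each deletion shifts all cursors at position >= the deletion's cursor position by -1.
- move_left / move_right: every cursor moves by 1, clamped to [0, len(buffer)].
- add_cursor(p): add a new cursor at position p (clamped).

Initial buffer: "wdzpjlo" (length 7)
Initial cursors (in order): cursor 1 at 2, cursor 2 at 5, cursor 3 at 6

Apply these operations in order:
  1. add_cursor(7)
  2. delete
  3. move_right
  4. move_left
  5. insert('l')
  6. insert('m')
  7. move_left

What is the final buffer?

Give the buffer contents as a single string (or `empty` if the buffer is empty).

Answer: wlmzlllmmmp

Derivation:
After op 1 (add_cursor(7)): buffer="wdzpjlo" (len 7), cursors c1@2 c2@5 c3@6 c4@7, authorship .......
After op 2 (delete): buffer="wzp" (len 3), cursors c1@1 c2@3 c3@3 c4@3, authorship ...
After op 3 (move_right): buffer="wzp" (len 3), cursors c1@2 c2@3 c3@3 c4@3, authorship ...
After op 4 (move_left): buffer="wzp" (len 3), cursors c1@1 c2@2 c3@2 c4@2, authorship ...
After op 5 (insert('l')): buffer="wlzlllp" (len 7), cursors c1@2 c2@6 c3@6 c4@6, authorship .1.234.
After op 6 (insert('m')): buffer="wlmzlllmmmp" (len 11), cursors c1@3 c2@10 c3@10 c4@10, authorship .11.234234.
After op 7 (move_left): buffer="wlmzlllmmmp" (len 11), cursors c1@2 c2@9 c3@9 c4@9, authorship .11.234234.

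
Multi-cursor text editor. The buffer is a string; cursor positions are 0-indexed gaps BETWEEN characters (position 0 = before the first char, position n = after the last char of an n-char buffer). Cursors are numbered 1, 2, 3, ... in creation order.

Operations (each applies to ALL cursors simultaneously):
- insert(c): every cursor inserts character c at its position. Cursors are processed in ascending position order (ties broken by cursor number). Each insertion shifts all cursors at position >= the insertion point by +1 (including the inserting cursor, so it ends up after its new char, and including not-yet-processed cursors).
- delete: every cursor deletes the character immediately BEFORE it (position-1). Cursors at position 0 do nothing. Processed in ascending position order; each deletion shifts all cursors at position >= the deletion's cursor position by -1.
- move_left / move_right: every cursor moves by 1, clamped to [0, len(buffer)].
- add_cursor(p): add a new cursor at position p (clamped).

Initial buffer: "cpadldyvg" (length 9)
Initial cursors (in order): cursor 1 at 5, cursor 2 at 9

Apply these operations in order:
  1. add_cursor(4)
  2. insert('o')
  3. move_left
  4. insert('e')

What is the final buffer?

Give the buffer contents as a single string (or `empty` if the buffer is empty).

Answer: cpadeoleodyvgeo

Derivation:
After op 1 (add_cursor(4)): buffer="cpadldyvg" (len 9), cursors c3@4 c1@5 c2@9, authorship .........
After op 2 (insert('o')): buffer="cpadolodyvgo" (len 12), cursors c3@5 c1@7 c2@12, authorship ....3.1....2
After op 3 (move_left): buffer="cpadolodyvgo" (len 12), cursors c3@4 c1@6 c2@11, authorship ....3.1....2
After op 4 (insert('e')): buffer="cpadeoleodyvgeo" (len 15), cursors c3@5 c1@8 c2@14, authorship ....33.11....22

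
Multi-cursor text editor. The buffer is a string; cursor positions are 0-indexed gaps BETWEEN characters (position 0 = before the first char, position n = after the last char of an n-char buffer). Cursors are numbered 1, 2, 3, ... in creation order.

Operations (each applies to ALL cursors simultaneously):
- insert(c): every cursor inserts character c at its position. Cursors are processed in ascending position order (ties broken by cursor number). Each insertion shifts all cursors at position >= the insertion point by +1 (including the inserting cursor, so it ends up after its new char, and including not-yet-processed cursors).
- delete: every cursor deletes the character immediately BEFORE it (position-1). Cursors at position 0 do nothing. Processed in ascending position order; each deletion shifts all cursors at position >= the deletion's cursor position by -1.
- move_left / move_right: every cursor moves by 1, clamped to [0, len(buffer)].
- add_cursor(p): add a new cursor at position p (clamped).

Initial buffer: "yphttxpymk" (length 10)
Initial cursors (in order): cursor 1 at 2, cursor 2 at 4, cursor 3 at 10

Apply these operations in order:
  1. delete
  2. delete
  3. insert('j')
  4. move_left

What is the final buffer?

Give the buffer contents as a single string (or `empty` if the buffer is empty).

After op 1 (delete): buffer="yhtxpym" (len 7), cursors c1@1 c2@2 c3@7, authorship .......
After op 2 (delete): buffer="txpy" (len 4), cursors c1@0 c2@0 c3@4, authorship ....
After op 3 (insert('j')): buffer="jjtxpyj" (len 7), cursors c1@2 c2@2 c3@7, authorship 12....3
After op 4 (move_left): buffer="jjtxpyj" (len 7), cursors c1@1 c2@1 c3@6, authorship 12....3

Answer: jjtxpyj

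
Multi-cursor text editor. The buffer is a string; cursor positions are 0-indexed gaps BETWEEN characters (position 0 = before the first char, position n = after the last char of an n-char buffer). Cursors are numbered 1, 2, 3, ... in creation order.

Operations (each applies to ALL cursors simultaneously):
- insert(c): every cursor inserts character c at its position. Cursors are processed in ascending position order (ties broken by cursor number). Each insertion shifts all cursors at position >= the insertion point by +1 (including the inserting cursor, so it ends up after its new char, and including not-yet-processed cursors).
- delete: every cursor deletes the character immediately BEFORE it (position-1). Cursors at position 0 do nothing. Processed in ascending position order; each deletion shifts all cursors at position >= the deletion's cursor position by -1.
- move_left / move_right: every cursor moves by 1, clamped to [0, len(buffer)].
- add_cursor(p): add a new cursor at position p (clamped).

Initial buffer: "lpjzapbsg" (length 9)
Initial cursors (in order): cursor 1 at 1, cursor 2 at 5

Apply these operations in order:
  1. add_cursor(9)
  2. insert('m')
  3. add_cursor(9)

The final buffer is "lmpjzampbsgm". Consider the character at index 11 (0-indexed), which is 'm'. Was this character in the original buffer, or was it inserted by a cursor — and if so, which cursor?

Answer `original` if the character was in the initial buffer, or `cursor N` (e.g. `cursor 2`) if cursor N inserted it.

Answer: cursor 3

Derivation:
After op 1 (add_cursor(9)): buffer="lpjzapbsg" (len 9), cursors c1@1 c2@5 c3@9, authorship .........
After op 2 (insert('m')): buffer="lmpjzampbsgm" (len 12), cursors c1@2 c2@7 c3@12, authorship .1....2....3
After op 3 (add_cursor(9)): buffer="lmpjzampbsgm" (len 12), cursors c1@2 c2@7 c4@9 c3@12, authorship .1....2....3
Authorship (.=original, N=cursor N): . 1 . . . . 2 . . . . 3
Index 11: author = 3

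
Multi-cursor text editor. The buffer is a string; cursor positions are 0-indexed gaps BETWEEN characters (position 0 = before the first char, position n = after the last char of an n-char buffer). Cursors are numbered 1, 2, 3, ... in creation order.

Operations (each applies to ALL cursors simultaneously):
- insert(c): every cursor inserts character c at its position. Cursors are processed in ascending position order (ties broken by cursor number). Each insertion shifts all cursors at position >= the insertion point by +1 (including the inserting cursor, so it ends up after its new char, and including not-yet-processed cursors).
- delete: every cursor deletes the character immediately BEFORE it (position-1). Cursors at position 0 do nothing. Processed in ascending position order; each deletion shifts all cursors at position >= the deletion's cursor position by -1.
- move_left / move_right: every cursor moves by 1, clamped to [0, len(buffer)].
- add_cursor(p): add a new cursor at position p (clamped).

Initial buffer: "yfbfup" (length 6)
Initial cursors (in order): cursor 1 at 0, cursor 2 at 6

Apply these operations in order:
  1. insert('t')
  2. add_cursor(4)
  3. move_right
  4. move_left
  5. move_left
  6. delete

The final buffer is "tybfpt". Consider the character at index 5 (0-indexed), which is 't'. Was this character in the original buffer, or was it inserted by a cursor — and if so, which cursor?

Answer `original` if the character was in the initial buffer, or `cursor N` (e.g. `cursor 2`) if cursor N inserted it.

Answer: cursor 2

Derivation:
After op 1 (insert('t')): buffer="tyfbfupt" (len 8), cursors c1@1 c2@8, authorship 1......2
After op 2 (add_cursor(4)): buffer="tyfbfupt" (len 8), cursors c1@1 c3@4 c2@8, authorship 1......2
After op 3 (move_right): buffer="tyfbfupt" (len 8), cursors c1@2 c3@5 c2@8, authorship 1......2
After op 4 (move_left): buffer="tyfbfupt" (len 8), cursors c1@1 c3@4 c2@7, authorship 1......2
After op 5 (move_left): buffer="tyfbfupt" (len 8), cursors c1@0 c3@3 c2@6, authorship 1......2
After op 6 (delete): buffer="tybfpt" (len 6), cursors c1@0 c3@2 c2@4, authorship 1....2
Authorship (.=original, N=cursor N): 1 . . . . 2
Index 5: author = 2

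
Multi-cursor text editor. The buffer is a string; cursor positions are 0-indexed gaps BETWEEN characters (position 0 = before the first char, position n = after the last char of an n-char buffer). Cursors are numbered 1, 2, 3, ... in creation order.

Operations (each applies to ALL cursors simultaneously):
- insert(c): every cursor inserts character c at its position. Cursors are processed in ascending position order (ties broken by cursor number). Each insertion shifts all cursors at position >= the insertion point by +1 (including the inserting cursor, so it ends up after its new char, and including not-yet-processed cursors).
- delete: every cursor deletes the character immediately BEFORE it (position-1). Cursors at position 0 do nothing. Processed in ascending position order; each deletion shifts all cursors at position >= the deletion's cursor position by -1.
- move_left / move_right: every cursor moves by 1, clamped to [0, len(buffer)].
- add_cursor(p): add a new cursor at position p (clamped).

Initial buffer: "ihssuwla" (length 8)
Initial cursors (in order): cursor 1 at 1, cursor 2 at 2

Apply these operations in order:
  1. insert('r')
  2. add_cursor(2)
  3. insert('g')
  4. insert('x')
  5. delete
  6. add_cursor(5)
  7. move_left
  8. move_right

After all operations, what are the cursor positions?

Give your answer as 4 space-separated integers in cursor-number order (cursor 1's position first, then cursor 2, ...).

After op 1 (insert('r')): buffer="irhrssuwla" (len 10), cursors c1@2 c2@4, authorship .1.2......
After op 2 (add_cursor(2)): buffer="irhrssuwla" (len 10), cursors c1@2 c3@2 c2@4, authorship .1.2......
After op 3 (insert('g')): buffer="irgghrgssuwla" (len 13), cursors c1@4 c3@4 c2@7, authorship .113.22......
After op 4 (insert('x')): buffer="irggxxhrgxssuwla" (len 16), cursors c1@6 c3@6 c2@10, authorship .11313.222......
After op 5 (delete): buffer="irgghrgssuwla" (len 13), cursors c1@4 c3@4 c2@7, authorship .113.22......
After op 6 (add_cursor(5)): buffer="irgghrgssuwla" (len 13), cursors c1@4 c3@4 c4@5 c2@7, authorship .113.22......
After op 7 (move_left): buffer="irgghrgssuwla" (len 13), cursors c1@3 c3@3 c4@4 c2@6, authorship .113.22......
After op 8 (move_right): buffer="irgghrgssuwla" (len 13), cursors c1@4 c3@4 c4@5 c2@7, authorship .113.22......

Answer: 4 7 4 5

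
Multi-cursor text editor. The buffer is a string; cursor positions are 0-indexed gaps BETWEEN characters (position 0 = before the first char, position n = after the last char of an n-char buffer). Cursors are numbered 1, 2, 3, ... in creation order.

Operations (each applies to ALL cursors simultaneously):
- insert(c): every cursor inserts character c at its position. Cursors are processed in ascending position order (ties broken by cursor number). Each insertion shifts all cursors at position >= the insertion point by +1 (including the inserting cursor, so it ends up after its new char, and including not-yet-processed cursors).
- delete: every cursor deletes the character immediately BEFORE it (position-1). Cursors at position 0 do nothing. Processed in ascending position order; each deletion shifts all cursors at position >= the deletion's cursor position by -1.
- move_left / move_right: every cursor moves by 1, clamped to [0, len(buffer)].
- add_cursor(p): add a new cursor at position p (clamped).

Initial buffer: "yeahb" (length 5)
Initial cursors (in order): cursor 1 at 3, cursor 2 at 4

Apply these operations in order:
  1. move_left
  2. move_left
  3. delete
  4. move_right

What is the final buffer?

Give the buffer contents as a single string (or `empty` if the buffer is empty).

Answer: ahb

Derivation:
After op 1 (move_left): buffer="yeahb" (len 5), cursors c1@2 c2@3, authorship .....
After op 2 (move_left): buffer="yeahb" (len 5), cursors c1@1 c2@2, authorship .....
After op 3 (delete): buffer="ahb" (len 3), cursors c1@0 c2@0, authorship ...
After op 4 (move_right): buffer="ahb" (len 3), cursors c1@1 c2@1, authorship ...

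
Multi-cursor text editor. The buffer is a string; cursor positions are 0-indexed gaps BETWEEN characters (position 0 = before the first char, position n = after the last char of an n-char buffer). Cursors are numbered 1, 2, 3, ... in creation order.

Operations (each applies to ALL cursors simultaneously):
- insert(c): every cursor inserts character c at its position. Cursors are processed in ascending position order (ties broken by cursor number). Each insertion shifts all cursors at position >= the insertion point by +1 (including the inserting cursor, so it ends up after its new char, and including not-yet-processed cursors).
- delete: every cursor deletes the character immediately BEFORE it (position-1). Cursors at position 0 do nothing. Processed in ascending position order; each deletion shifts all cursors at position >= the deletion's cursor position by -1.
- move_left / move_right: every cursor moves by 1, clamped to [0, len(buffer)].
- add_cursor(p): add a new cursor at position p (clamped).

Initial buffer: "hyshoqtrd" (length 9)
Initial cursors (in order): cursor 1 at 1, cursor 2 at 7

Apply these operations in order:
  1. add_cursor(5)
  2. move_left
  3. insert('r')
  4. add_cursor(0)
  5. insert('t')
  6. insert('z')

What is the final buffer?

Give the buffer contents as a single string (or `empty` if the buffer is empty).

Answer: tzrtzhyshrtzoqrtztrd

Derivation:
After op 1 (add_cursor(5)): buffer="hyshoqtrd" (len 9), cursors c1@1 c3@5 c2@7, authorship .........
After op 2 (move_left): buffer="hyshoqtrd" (len 9), cursors c1@0 c3@4 c2@6, authorship .........
After op 3 (insert('r')): buffer="rhyshroqrtrd" (len 12), cursors c1@1 c3@6 c2@9, authorship 1....3..2...
After op 4 (add_cursor(0)): buffer="rhyshroqrtrd" (len 12), cursors c4@0 c1@1 c3@6 c2@9, authorship 1....3..2...
After op 5 (insert('t')): buffer="trthyshrtoqrttrd" (len 16), cursors c4@1 c1@3 c3@9 c2@13, authorship 411....33..22...
After op 6 (insert('z')): buffer="tzrtzhyshrtzoqrtztrd" (len 20), cursors c4@2 c1@5 c3@12 c2@17, authorship 44111....333..222...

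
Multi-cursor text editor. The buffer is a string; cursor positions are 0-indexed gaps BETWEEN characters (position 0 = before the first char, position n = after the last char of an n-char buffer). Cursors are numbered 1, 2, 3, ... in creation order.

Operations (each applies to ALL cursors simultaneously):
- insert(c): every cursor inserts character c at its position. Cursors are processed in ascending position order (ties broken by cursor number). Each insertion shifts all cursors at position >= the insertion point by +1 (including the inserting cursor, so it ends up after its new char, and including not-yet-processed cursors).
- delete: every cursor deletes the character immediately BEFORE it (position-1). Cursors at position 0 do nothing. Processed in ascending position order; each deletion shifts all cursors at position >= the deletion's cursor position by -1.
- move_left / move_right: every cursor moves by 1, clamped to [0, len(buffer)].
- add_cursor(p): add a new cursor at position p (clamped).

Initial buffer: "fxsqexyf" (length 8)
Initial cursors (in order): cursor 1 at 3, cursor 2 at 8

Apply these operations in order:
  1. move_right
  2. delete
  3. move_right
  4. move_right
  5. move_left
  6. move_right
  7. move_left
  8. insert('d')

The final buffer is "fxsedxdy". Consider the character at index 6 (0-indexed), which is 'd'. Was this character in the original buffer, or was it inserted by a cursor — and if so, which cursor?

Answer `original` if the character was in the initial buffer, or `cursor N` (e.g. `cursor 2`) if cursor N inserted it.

Answer: cursor 2

Derivation:
After op 1 (move_right): buffer="fxsqexyf" (len 8), cursors c1@4 c2@8, authorship ........
After op 2 (delete): buffer="fxsexy" (len 6), cursors c1@3 c2@6, authorship ......
After op 3 (move_right): buffer="fxsexy" (len 6), cursors c1@4 c2@6, authorship ......
After op 4 (move_right): buffer="fxsexy" (len 6), cursors c1@5 c2@6, authorship ......
After op 5 (move_left): buffer="fxsexy" (len 6), cursors c1@4 c2@5, authorship ......
After op 6 (move_right): buffer="fxsexy" (len 6), cursors c1@5 c2@6, authorship ......
After op 7 (move_left): buffer="fxsexy" (len 6), cursors c1@4 c2@5, authorship ......
After op 8 (insert('d')): buffer="fxsedxdy" (len 8), cursors c1@5 c2@7, authorship ....1.2.
Authorship (.=original, N=cursor N): . . . . 1 . 2 .
Index 6: author = 2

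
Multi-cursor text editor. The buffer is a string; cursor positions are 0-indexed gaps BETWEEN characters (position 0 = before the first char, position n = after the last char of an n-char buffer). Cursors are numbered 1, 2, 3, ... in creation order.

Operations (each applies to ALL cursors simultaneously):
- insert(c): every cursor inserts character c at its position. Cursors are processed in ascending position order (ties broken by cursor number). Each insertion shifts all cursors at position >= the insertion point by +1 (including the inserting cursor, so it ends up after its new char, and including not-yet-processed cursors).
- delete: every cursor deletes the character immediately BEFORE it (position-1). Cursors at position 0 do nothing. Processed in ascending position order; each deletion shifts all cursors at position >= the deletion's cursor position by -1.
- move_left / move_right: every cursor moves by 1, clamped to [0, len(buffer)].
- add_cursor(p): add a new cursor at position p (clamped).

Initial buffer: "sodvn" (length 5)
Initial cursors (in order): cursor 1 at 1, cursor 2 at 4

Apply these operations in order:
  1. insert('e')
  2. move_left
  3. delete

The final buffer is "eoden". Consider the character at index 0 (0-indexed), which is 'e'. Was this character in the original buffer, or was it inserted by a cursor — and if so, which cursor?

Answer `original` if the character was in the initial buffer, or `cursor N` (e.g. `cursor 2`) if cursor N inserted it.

After op 1 (insert('e')): buffer="seodven" (len 7), cursors c1@2 c2@6, authorship .1...2.
After op 2 (move_left): buffer="seodven" (len 7), cursors c1@1 c2@5, authorship .1...2.
After op 3 (delete): buffer="eoden" (len 5), cursors c1@0 c2@3, authorship 1..2.
Authorship (.=original, N=cursor N): 1 . . 2 .
Index 0: author = 1

Answer: cursor 1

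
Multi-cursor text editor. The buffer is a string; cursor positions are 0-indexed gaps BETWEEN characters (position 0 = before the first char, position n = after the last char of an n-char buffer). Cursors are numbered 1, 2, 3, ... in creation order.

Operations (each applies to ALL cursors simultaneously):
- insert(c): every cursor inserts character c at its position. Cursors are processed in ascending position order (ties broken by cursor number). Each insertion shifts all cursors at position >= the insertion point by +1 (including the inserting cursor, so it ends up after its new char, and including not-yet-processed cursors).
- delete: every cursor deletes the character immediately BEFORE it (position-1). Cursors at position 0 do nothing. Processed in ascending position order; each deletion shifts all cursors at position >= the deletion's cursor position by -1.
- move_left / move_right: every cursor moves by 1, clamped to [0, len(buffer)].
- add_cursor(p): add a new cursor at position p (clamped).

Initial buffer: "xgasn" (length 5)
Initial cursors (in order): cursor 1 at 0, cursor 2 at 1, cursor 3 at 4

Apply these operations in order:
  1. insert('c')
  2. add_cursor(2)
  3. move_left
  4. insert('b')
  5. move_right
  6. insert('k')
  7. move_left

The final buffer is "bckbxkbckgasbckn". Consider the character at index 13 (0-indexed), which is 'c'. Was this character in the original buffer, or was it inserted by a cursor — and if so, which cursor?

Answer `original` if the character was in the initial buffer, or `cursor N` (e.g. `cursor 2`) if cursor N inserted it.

After op 1 (insert('c')): buffer="cxcgascn" (len 8), cursors c1@1 c2@3 c3@7, authorship 1.2...3.
After op 2 (add_cursor(2)): buffer="cxcgascn" (len 8), cursors c1@1 c4@2 c2@3 c3@7, authorship 1.2...3.
After op 3 (move_left): buffer="cxcgascn" (len 8), cursors c1@0 c4@1 c2@2 c3@6, authorship 1.2...3.
After op 4 (insert('b')): buffer="bcbxbcgasbcn" (len 12), cursors c1@1 c4@3 c2@5 c3@10, authorship 114.22...33.
After op 5 (move_right): buffer="bcbxbcgasbcn" (len 12), cursors c1@2 c4@4 c2@6 c3@11, authorship 114.22...33.
After op 6 (insert('k')): buffer="bckbxkbckgasbckn" (len 16), cursors c1@3 c4@6 c2@9 c3@15, authorship 1114.4222...333.
After op 7 (move_left): buffer="bckbxkbckgasbckn" (len 16), cursors c1@2 c4@5 c2@8 c3@14, authorship 1114.4222...333.
Authorship (.=original, N=cursor N): 1 1 1 4 . 4 2 2 2 . . . 3 3 3 .
Index 13: author = 3

Answer: cursor 3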